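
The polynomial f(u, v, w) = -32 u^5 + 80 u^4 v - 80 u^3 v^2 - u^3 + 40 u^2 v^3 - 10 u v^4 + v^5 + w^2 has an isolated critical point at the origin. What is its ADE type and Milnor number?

Type E8, Milnor number mu = 8.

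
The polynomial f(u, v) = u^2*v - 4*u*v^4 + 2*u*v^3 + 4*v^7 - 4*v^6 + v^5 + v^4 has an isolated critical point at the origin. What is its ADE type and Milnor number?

The Hessian of f at 0 has rank 0. Corank 2; j^3 = u^2*v has shape L^2 M (L != M), so D-series; mu = 5 gives D_5.

Type D_5, Milnor number mu = 5.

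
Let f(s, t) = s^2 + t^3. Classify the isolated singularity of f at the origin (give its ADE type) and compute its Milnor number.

Type A2, Milnor number mu = 2.

The Hessian of f at 0 is [[2, 0], [0, 0]] with rank 1, so corank 1. A Groebner basis of the Jacobian ideal J(f) in C{s,t} is {t^2, s}; counting standard monomials gives mu = 2. Corank 1: A-series; mu = 2 gives A_2.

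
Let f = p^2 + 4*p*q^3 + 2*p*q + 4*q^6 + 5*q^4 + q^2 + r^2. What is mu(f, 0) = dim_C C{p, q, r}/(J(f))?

The Hessian of f at 0 is [[2, 2, 0], [2, 2, 0], [0, 0, 2]] with rank 2, so corank 1. A Groebner basis of the Jacobian ideal J(f) in C{p,q,r} is {q^3, p + q, r}; counting standard monomials gives mu = 3. Corank 1: A-series; mu = 3 gives A_3.

3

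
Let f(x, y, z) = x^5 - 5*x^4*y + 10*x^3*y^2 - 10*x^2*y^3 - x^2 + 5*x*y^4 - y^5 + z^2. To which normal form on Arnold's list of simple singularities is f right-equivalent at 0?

The Hessian of f at 0 has rank 2. Corank 1: A-series; mu = 4 gives A_4.

A4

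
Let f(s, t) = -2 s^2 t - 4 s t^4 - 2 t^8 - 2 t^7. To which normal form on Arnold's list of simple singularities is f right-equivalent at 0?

The Hessian of f at 0 is [[0, 0], [0, 0]] with rank 0, so corank 2. A Groebner basis of the Jacobian ideal J(f) in C{s,t} is {s^2*t^2, 8*s^2*t + s^2 + s*t^3, s*t + t^4, s^3}; counting standard monomials gives mu = 9. Corank 2; j^3 = -2*s^2*t has shape L^2 M (L != M), so D-series; mu = 9 gives D_9.

D9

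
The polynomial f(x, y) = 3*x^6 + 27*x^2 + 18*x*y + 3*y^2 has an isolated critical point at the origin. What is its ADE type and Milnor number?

The Hessian of f at 0 is [[54, 18], [18, 6]] with rank 1, so corank 1. A Groebner basis of the Jacobian ideal J(f) in C{x,y} is {y^5, x + y/3}; counting standard monomials gives mu = 5. Corank 1: A-series; mu = 5 gives A_5.

Type A5, Milnor number mu = 5.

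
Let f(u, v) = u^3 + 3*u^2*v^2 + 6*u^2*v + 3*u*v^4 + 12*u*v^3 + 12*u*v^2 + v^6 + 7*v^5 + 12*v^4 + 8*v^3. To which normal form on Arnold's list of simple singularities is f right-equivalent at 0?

E8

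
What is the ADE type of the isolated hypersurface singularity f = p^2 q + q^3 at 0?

D_{4}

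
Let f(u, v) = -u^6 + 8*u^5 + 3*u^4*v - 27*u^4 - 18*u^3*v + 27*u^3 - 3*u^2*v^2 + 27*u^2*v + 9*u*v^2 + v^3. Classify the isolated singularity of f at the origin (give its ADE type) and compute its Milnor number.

Type E8, Milnor number mu = 8.

The Hessian of f at 0 is [[0, 0], [0, 0]] with rank 0, so corank 2. A Groebner basis of the Jacobian ideal J(f) in C{u,v} is {-729*u^2/8 + u*v^3 + 27*u*v^2/4 - 243*u*v/4 + 9*v^3/4 - 81*v^2/8, 729*u^2/2 - 27*u*v^2 + 243*u*v + v^4 - 9*v^3 + 81*v^2/2, u^3 - 9*u^2/4 - u*v^2/6 - 3*u*v/2 - v^3/54 - v^2/4, u^2*v + 9*u^2/4 + u*v^2/2 + 3*u*v/2 + v^3/18 + v^2/4}; counting standard monomials gives mu = 8. Corank 2; j^3 = (3*u + v)^3 is a perfect cube, so E-series; the 5-jet and mu = 8 give E_8.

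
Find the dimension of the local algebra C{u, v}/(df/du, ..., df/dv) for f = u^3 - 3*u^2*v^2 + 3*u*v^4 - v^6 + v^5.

8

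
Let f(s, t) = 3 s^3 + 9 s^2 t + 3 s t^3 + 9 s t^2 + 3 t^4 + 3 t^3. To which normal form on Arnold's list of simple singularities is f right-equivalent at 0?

E_{7}

The Hessian of f at 0 is [[0, 0], [0, 0]] with rank 0, so corank 2. A Groebner basis of the Jacobian ideal J(f) in C{s,t} is {s^3 + 3*s^2*t + 6*s^2 + 12*s*t + 6*t^2, -3*s^2 + s*t^2 - 6*s*t - 3*t^2, 3*s^2 + 6*s*t + t^3 + 3*t^2}; counting standard monomials gives mu = 7. Corank 2; j^3 = 3*(s + t)^3 is a perfect cube, so E-series; the 4-jet and mu = 7 give E_7.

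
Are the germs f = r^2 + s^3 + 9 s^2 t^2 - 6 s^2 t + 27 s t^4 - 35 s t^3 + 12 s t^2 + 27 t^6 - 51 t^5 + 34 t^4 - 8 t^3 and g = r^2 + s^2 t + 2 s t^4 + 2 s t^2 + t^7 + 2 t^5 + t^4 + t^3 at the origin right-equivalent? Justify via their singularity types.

No.

The Hessian of f at 0 has rank 1. Corank 2; j^3 = (s - 2*t)^3 is a perfect cube, so E-series; the 4-jet and mu = 7 give E_7. The Hessian of g at 0 has rank 1. Corank 2; j^3 = t*(s + t)^2 has shape L^2 M (L != M), so D-series; mu = 5 gives D_5. f is E_7 but g is D_5, hence not right-equivalent.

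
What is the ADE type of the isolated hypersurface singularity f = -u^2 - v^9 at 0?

The Hessian of f at 0 has rank 1. Corank 1: A-series; mu = 8 gives A_8.

A_8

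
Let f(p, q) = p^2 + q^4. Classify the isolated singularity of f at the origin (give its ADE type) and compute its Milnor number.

Type A3, Milnor number mu = 3.

The Hessian of f at 0 is [[2, 0], [0, 0]] with rank 1, so corank 1. A Groebner basis of the Jacobian ideal J(f) in C{p,q} is {q^3, p}; counting standard monomials gives mu = 3. Corank 1: A-series; mu = 3 gives A_3.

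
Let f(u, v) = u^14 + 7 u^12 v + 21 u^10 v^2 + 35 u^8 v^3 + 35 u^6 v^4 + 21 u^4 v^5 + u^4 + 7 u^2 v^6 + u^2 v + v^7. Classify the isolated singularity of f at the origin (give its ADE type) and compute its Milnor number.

Type D_{8}, Milnor number mu = 8.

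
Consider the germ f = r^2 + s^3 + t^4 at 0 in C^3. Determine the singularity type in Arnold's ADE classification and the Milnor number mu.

Type E6, Milnor number mu = 6.

The Hessian of f at 0 is [[0, 0, 0], [0, 0, 0], [0, 0, 2]] with rank 1, so corank 2. A Groebner basis of the Jacobian ideal J(f) in C{s,t,r} is {t^3, s^2, r}; counting standard monomials gives mu = 6. Corank 2; j^3 = s^3 is a perfect cube, so E-series; the 4-jet and mu = 6 give E_6.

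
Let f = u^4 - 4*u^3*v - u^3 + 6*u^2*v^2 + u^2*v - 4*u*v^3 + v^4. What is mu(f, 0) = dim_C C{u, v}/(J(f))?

5

The Hessian of f at 0 has rank 0. Corank 2; j^3 = -u^2*(u - v) has shape L^2 M (L != M), so D-series; mu = 5 gives D_5.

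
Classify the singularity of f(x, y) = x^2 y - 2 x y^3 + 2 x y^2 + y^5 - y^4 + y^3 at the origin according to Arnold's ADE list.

D_5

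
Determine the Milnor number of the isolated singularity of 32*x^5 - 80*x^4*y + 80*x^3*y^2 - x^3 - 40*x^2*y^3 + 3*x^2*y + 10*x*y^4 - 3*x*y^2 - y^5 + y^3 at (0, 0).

8

The Hessian of f at 0 is [[0, 0], [0, 0]] with rank 0, so corank 2. A Groebner basis of the Jacobian ideal J(f) in C{x,y} is {y^5, x*y^3 - 7*y^4/8, x^2 - 2*x*y + y^2}; counting standard monomials gives mu = 8. Corank 2; j^3 = -(x - y)^3 is a perfect cube, so E-series; the 5-jet and mu = 8 give E_8.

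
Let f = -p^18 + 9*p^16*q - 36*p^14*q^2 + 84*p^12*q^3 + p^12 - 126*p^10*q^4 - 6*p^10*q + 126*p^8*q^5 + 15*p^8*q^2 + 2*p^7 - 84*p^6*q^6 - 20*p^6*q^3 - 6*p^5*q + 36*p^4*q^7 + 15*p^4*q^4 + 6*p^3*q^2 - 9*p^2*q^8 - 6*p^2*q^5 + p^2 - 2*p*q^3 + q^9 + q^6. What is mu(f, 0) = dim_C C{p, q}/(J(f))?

The Hessian of f at 0 is [[2, 0], [0, 0]] with rank 1, so corank 1. A Groebner basis of the Jacobian ideal J(f) in C{p,q} is {p^2*q^2, p^3, -p + q^3}; counting standard monomials gives mu = 8. Corank 1: A-series; mu = 8 gives A_8.

8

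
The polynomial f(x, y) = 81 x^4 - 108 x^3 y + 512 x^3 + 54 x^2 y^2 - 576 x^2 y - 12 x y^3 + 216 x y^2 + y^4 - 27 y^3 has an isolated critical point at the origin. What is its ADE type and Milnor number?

Type E_6, Milnor number mu = 6.

The Hessian of f at 0 has rank 0. Corank 2; j^3 = (8*x - 3*y)^3 is a perfect cube, so E-series; the 4-jet and mu = 6 give E_6.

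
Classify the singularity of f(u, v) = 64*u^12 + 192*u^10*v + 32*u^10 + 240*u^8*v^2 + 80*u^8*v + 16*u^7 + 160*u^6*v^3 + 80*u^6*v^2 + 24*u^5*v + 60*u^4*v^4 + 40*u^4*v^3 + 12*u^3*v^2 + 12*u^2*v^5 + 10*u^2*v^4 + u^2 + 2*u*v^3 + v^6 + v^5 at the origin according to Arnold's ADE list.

The Hessian of f at 0 is [[2, 0], [0, 0]] with rank 1, so corank 1. A Groebner basis of the Jacobian ideal J(f) in C{u,v} is {u + v^3, u^2, u*v}; counting standard monomials gives mu = 4. Corank 1: A-series; mu = 4 gives A_4.

A_4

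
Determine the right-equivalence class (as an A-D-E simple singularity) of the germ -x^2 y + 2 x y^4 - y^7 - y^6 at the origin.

D7

The Hessian of f at 0 has rank 0. Corank 2; j^3 = -x^2*y has shape L^2 M (L != M), so D-series; mu = 7 gives D_7.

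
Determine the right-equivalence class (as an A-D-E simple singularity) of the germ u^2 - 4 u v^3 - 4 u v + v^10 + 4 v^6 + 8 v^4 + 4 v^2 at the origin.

A9

The Hessian of f at 0 has rank 1. Corank 1: A-series; mu = 9 gives A_9.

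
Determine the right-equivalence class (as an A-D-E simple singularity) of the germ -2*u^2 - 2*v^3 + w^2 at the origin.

A2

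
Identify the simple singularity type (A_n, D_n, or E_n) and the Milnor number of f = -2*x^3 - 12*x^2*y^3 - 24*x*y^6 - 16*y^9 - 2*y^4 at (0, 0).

Type E6, Milnor number mu = 6.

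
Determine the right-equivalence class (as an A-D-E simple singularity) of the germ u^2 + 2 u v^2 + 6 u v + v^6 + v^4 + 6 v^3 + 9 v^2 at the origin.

The Hessian of f at 0 is [[2, 6], [6, 18]] with rank 1, so corank 1. A Groebner basis of the Jacobian ideal J(f) in C{u,v} is {u^3 + 27*u^2 + 135*u*v - 162*u - 486*v, u^2*v - 6*u^2 - 27*u*v + 27*u + 81*v, u + v^2 + 3*v}; counting standard monomials gives mu = 5. Corank 1: A-series; mu = 5 gives A_5.

A5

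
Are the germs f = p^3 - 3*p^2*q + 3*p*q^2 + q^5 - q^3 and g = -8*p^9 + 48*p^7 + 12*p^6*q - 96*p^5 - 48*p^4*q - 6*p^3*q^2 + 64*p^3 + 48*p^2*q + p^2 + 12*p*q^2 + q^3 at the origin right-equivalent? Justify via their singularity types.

No.

The Hessian of f at 0 is [[0, 0], [0, 0]] with rank 0, so corank 2. A Groebner basis of the Jacobian ideal J(f) in C{p,q} is {q^4, p^2 - 2*p*q + q^2}; counting standard monomials gives mu = 8. Corank 2; j^3 = (p - q)^3 is a perfect cube, so E-series; the 5-jet and mu = 8 give E_8. The Hessian of g at 0 is [[2, 0], [0, 0]] with rank 1, so corank 1. A Groebner basis of the Jacobian ideal J(g) in C{p,q} is {q^2, p}; counting standard monomials gives mu = 2. Corank 1: A-series; mu = 2 gives A_2. f is E_8 but g is A_2, hence not right-equivalent.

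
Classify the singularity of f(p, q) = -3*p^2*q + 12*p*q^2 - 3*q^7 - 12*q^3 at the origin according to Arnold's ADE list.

D_{8}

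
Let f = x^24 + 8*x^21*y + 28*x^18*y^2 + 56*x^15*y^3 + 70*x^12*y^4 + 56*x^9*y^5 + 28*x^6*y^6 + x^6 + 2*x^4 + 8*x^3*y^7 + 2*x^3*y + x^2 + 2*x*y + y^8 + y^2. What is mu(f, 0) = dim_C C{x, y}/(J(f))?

The Hessian of f at 0 has rank 1. Corank 1: A-series; mu = 7 gives A_7.

7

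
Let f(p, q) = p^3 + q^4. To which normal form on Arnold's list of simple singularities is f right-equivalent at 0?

The Hessian of f at 0 has rank 0. Corank 2; j^3 = p^3 is a perfect cube, so E-series; the 4-jet and mu = 6 give E_6.

E_{6}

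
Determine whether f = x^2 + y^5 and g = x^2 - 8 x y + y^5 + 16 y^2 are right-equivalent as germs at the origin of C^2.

Yes.

The Hessian of f at 0 is [[2, 0], [0, 0]] with rank 1, so corank 1. A Groebner basis of the Jacobian ideal J(f) in C{x,y} is {y^4, x}; counting standard monomials gives mu = 4. Corank 1: A-series; mu = 4 gives A_4. The Hessian of g at 0 is [[2, -8], [-8, 32]] with rank 1, so corank 1. A Groebner basis of the Jacobian ideal J(g) in C{x,y} is {y^4, x - 4*y}; counting standard monomials gives mu = 4. Corank 1: A-series; mu = 4 gives A_4. Both have type A_4, hence right-equivalent.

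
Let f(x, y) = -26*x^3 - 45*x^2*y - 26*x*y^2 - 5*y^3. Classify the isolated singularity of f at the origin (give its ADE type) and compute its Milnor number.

The Hessian of f at 0 is [[0, 0], [0, 0]] with rank 0, so corank 2. A Groebner basis of the Jacobian ideal J(f) in C{x,y} is {y^3, x^2 + y^2/3, x*y}; counting standard monomials gives mu = 4. Corank 2; j^3 = -(2*x + y)*(13*x^2 + 16*x*y + 5*y^2) splits into three distinct lines over C (the quadratic factor has nonzero discriminant), so D_4.

Type D_{4}, Milnor number mu = 4.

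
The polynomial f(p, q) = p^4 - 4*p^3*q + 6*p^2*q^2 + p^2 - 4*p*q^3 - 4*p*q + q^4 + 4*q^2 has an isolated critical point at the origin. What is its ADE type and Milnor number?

Type A3, Milnor number mu = 3.

The Hessian of f at 0 is [[2, -4], [-4, 8]] with rank 1, so corank 1. A Groebner basis of the Jacobian ideal J(f) in C{p,q} is {q^3, p - 2*q}; counting standard monomials gives mu = 3. Corank 1: A-series; mu = 3 gives A_3.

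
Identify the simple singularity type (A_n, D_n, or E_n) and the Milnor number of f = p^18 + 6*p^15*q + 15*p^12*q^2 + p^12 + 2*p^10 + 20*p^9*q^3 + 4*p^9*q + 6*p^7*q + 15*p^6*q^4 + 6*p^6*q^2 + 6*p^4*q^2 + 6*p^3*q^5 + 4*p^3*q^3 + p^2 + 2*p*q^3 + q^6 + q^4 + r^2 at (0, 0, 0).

Type A_{3}, Milnor number mu = 3.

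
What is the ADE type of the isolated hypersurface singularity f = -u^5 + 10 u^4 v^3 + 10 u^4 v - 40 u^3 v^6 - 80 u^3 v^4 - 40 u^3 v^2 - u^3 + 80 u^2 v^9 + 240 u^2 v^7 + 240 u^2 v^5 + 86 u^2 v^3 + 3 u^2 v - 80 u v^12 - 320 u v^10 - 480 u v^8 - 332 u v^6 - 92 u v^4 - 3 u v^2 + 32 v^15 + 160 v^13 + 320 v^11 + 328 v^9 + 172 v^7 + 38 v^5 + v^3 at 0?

E8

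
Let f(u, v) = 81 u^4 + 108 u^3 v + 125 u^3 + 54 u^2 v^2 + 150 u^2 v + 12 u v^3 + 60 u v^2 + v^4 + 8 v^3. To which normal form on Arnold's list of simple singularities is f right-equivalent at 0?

E6

The Hessian of f at 0 is [[0, 0], [0, 0]] with rank 0, so corank 2. A Groebner basis of the Jacobian ideal J(f) in C{u,v} is {v^4, u*v^2 + 17*v^3/45, u^2 + 4*u*v/5 + 4*v^2/25}; counting standard monomials gives mu = 6. Corank 2; j^3 = (5*u + 2*v)^3 is a perfect cube, so E-series; the 4-jet and mu = 6 give E_6.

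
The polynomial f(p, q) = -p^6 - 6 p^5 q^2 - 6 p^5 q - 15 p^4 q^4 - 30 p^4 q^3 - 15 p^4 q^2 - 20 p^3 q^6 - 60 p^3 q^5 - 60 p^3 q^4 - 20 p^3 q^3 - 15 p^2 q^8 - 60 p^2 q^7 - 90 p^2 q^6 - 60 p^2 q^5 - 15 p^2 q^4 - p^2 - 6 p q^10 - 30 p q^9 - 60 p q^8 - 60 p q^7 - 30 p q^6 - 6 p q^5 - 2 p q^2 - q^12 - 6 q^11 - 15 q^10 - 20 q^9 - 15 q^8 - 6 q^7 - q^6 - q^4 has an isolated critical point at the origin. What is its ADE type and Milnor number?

The Hessian of f at 0 has rank 1. Corank 1: A-series; mu = 5 gives A_5.

Type A_{5}, Milnor number mu = 5.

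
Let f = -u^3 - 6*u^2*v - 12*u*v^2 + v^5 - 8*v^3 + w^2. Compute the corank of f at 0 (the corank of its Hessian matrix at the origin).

The Hessian at 0 is [[0, 0, 0], [0, 0, 0], [0, 0, 2]] of rank 1; hence corank 2.

2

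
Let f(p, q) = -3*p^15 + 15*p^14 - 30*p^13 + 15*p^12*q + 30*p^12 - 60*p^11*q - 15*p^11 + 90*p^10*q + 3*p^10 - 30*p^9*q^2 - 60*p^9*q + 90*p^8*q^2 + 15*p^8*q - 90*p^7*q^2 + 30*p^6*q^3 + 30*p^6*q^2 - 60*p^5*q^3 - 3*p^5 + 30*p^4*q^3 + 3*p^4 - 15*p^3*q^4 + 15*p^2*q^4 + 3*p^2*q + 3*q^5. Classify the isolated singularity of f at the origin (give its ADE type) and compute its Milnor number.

The Hessian of f at 0 has rank 0. Corank 2; j^3 = 3*p^2*q has shape L^2 M (L != M), so D-series; mu = 6 gives D_6.

Type D_{6}, Milnor number mu = 6.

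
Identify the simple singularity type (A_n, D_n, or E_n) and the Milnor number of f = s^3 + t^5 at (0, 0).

Type E_8, Milnor number mu = 8.

The Hessian of f at 0 is [[0, 0], [0, 0]] with rank 0, so corank 2. A Groebner basis of the Jacobian ideal J(f) in C{s,t} is {t^4, s^2}; counting standard monomials gives mu = 8. Corank 2; j^3 = s^3 is a perfect cube, so E-series; the 5-jet and mu = 8 give E_8.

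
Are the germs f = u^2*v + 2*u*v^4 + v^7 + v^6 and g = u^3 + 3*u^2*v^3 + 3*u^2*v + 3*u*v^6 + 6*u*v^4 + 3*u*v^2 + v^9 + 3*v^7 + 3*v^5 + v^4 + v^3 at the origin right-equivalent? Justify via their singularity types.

The Hessian of f at 0 has rank 0. Corank 2; j^3 = u^2*v has shape L^2 M (L != M), so D-series; mu = 7 gives D_7. The Hessian of g at 0 has rank 0. Corank 2; j^3 = (u + v)^3 is a perfect cube, so E-series; the 4-jet and mu = 6 give E_6. f is D_7 but g is E_6, hence not right-equivalent.

No.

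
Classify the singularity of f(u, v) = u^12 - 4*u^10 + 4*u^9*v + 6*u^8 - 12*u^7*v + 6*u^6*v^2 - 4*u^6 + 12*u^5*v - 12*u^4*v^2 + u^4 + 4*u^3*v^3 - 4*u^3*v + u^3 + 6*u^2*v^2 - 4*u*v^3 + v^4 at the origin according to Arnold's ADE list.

E_{6}

The Hessian of f at 0 has rank 0. Corank 2; j^3 = u^3 is a perfect cube, so E-series; the 4-jet and mu = 6 give E_6.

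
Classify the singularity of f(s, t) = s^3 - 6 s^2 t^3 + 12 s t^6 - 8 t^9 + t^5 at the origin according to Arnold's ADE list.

The Hessian of f at 0 is [[0, 0], [0, 0]] with rank 0, so corank 2. A Groebner basis of the Jacobian ideal J(f) in C{s,t} is {-s^2/4 + s*t^3, t^4, s^3, s^2*t}; counting standard monomials gives mu = 8. Corank 2; j^3 = s^3 is a perfect cube, so E-series; the 5-jet and mu = 8 give E_8.

E_{8}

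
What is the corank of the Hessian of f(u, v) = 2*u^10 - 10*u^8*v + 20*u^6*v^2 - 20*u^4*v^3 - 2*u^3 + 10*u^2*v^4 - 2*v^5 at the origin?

2

Hessian at 0 has rank 0.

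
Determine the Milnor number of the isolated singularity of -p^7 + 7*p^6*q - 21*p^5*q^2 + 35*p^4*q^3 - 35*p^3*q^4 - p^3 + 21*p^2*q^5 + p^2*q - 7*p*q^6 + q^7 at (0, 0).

The Hessian of f at 0 has rank 0. Corank 2; j^3 = -p^2*(p - q) has shape L^2 M (L != M), so D-series; mu = 8 gives D_8.

8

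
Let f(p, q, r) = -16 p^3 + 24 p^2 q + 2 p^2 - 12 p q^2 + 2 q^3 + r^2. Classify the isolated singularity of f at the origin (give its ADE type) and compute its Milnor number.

Type A_{2}, Milnor number mu = 2.

The Hessian of f at 0 is [[4, 0, 0], [0, 0, 0], [0, 0, 2]] with rank 2, so corank 1. A Groebner basis of the Jacobian ideal J(f) in C{p,q,r} is {q^2, p, r}; counting standard monomials gives mu = 2. Corank 1: A-series; mu = 2 gives A_2.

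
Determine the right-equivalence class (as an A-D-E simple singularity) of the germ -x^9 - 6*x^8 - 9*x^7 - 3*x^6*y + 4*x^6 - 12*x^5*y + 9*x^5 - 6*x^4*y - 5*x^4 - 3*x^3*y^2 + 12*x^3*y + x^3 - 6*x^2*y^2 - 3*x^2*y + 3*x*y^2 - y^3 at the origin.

The Hessian of f at 0 has rank 0. Corank 2; j^3 = (x - y)^3 is a perfect cube, so E-series; the 4-jet and mu = 6 give E_6.

E6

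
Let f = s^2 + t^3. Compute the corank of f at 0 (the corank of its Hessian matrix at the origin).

1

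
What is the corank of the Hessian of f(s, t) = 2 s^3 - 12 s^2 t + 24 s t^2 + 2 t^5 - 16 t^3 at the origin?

Hessian at 0 has rank 0.

2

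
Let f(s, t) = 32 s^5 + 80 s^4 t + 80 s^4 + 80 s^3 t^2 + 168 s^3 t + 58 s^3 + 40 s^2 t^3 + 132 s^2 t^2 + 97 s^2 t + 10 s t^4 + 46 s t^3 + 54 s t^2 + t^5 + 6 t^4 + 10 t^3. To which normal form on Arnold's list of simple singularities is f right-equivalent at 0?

The Hessian of f at 0 is [[0, 0], [0, 0]] with rank 0, so corank 2. A Groebner basis of the Jacobian ideal J(f) in C{s,t} is {t^3, s^2 - 6*t^2/13, s*t + 9*t^2/13}; counting standard monomials gives mu = 4. Corank 2; j^3 = (2*s + t)*(29*s^2 + 34*s*t + 10*t^2) splits into three distinct lines over C (the quadratic factor has nonzero discriminant), so D_4.

D4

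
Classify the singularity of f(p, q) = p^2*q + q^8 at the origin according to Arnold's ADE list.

The Hessian of f at 0 has rank 0. Corank 2; j^3 = p^2*q has shape L^2 M (L != M), so D-series; mu = 9 gives D_9.

D9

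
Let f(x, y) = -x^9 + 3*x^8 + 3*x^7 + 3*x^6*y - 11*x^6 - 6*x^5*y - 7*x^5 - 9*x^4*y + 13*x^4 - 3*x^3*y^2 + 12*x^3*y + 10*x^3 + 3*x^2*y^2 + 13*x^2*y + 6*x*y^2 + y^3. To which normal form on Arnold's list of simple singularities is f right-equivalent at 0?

D4

The Hessian of f at 0 is [[0, 0], [0, 0]] with rank 0, so corank 2. A Groebner basis of the Jacobian ideal J(f) in C{x,y} is {y^3, x^2 - 3*y^2/11, x*y + 6*y^2/11}; counting standard monomials gives mu = 4. Corank 2; j^3 = (2*x + y)*(5*x^2 + 4*x*y + y^2) splits into three distinct lines over C (the quadratic factor has nonzero discriminant), so D_4.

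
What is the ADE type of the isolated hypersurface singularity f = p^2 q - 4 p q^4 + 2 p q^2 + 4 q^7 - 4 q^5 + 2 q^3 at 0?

D_{4}

The Hessian of f at 0 is [[0, 0], [0, 0]] with rank 0, so corank 2. A Groebner basis of the Jacobian ideal J(f) in C{p,q} is {q^3, p^2 + 2*q^2, p*q + q^2}; counting standard monomials gives mu = 4. Corank 2; j^3 = q*(p^2 + 2*p*q + 2*q^2) splits into three distinct lines over C (the quadratic factor has nonzero discriminant), so D_4.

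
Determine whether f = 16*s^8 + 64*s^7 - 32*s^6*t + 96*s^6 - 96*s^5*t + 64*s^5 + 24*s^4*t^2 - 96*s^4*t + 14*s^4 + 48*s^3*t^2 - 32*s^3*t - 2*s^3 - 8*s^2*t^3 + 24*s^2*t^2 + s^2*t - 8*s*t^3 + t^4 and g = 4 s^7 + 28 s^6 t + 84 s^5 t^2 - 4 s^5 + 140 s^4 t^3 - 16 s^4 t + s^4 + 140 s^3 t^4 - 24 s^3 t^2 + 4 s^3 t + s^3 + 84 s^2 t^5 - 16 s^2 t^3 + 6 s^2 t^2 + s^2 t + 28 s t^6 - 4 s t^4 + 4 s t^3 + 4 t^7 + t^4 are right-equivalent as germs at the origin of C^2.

The Hessian of f at 0 has rank 0. Corank 2; j^3 = -s^2*(2*s - t) has shape L^2 M (L != M), so D-series; mu = 5 gives D_5. The Hessian of g at 0 has rank 0. Corank 2; j^3 = s^2*(s + t) has shape L^2 M (L != M), so D-series; mu = 5 gives D_5. Both have type D_5, hence right-equivalent.

Yes.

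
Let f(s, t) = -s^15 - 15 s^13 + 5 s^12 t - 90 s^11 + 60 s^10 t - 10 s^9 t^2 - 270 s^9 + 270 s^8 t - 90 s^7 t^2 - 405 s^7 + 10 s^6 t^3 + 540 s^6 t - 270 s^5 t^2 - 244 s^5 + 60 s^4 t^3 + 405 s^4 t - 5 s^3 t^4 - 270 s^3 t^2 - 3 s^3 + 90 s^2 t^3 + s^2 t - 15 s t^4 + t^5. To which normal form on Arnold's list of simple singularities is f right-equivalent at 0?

The Hessian of f at 0 is [[0, 0], [0, 0]] with rank 0, so corank 2. A Groebner basis of the Jacobian ideal J(f) in C{s,t} is {s*t/15 + t^4, s*t^2, s^2 - s*t/3}; counting standard monomials gives mu = 6. Corank 2; j^3 = -s^2*(3*s - t) has shape L^2 M (L != M), so D-series; mu = 6 gives D_6.

D_{6}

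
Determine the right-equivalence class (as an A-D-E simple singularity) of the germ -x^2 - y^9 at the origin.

A_8

The Hessian of f at 0 has rank 1. Corank 1: A-series; mu = 8 gives A_8.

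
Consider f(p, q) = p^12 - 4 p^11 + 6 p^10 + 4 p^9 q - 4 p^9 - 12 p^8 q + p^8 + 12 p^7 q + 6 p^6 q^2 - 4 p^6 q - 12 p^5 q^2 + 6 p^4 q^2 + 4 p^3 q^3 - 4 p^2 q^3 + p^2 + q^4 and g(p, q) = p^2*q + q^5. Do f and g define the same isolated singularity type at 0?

No.

The Hessian of f at 0 is [[2, 0], [0, 0]] with rank 1, so corank 1. A Groebner basis of the Jacobian ideal J(f) in C{p,q} is {q^3, p}; counting standard monomials gives mu = 3. Corank 1: A-series; mu = 3 gives A_3. The Hessian of g at 0 is [[0, 0], [0, 0]] with rank 0, so corank 2. A Groebner basis of the Jacobian ideal J(g) in C{p,q} is {p^2/5 + q^4, p^3, p*q}; counting standard monomials gives mu = 6. Corank 2; j^3 = p^2*q has shape L^2 M (L != M), so D-series; mu = 6 gives D_6. f is A_3 but g is D_6, hence not right-equivalent.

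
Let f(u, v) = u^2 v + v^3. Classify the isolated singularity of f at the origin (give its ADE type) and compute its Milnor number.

Type D4, Milnor number mu = 4.

The Hessian of f at 0 is [[0, 0], [0, 0]] with rank 0, so corank 2. A Groebner basis of the Jacobian ideal J(f) in C{u,v} is {v^3, u^2 + 3*v^2, u*v}; counting standard monomials gives mu = 4. Corank 2; j^3 = v*(u^2 + v^2) splits into three distinct lines over C (the quadratic factor has nonzero discriminant), so D_4.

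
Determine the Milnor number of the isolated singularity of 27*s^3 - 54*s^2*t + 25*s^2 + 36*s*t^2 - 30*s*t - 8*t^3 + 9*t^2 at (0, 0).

2

The Hessian of f at 0 has rank 1. Corank 1: A-series; mu = 2 gives A_2.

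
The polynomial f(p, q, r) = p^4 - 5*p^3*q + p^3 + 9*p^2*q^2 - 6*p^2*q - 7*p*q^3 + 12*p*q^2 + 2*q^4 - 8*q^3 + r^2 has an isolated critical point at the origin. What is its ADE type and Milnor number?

The Hessian of f at 0 has rank 1. Corank 2; j^3 = (p - 2*q)^3 is a perfect cube, so E-series; the 4-jet and mu = 7 give E_7.

Type E_7, Milnor number mu = 7.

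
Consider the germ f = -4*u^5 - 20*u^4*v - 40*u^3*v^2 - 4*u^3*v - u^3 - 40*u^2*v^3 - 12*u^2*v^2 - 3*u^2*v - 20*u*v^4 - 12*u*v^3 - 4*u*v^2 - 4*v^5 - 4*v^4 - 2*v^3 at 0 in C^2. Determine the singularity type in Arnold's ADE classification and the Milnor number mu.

Type D_{4}, Milnor number mu = 4.

The Hessian of f at 0 has rank 0. Corank 2; j^3 = -(u + v)*(u^2 + 2*u*v + 2*v^2) splits into three distinct lines over C (the quadratic factor has nonzero discriminant), so D_4.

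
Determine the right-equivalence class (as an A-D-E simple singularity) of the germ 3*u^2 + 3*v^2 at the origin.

A_1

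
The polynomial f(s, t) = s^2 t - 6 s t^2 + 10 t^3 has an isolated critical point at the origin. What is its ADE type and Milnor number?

Type D_4, Milnor number mu = 4.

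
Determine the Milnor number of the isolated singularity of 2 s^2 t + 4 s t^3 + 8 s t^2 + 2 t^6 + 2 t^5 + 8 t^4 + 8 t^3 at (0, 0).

7

The Hessian of f at 0 has rank 0. Corank 2; j^3 = 2*t*(s + 2*t)^2 has shape L^2 M (L != M), so D-series; mu = 7 gives D_7.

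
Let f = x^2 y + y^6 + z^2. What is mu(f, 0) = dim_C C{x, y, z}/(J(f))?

7

The Hessian of f at 0 has rank 1. Corank 2; j^3 = x^2*y has shape L^2 M (L != M), so D-series; mu = 7 gives D_7.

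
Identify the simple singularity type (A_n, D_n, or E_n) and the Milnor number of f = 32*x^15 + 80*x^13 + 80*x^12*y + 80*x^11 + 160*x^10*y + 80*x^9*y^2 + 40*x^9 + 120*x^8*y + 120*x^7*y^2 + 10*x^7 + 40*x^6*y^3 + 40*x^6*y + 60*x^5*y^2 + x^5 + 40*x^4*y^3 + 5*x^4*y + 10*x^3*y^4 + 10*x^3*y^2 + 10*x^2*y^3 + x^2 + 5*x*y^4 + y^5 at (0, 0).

Type A4, Milnor number mu = 4.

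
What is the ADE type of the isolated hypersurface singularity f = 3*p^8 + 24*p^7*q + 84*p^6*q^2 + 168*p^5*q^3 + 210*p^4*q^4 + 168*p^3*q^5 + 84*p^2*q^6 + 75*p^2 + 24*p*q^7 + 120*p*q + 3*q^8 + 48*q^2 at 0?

The Hessian of f at 0 has rank 1. Corank 1: A-series; mu = 7 gives A_7.

A_7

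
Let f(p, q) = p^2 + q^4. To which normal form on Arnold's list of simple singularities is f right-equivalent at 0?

A_{3}

The Hessian of f at 0 has rank 1. Corank 1: A-series; mu = 3 gives A_3.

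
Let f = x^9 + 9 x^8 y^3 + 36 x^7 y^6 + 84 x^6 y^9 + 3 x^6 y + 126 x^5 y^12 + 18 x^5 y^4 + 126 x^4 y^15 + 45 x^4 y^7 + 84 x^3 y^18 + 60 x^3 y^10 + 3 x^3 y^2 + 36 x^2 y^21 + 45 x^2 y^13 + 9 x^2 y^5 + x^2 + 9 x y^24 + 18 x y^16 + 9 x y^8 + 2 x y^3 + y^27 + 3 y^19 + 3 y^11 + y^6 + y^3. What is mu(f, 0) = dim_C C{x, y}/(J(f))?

The Hessian of f at 0 is [[2, 0], [0, 0]] with rank 1, so corank 1. A Groebner basis of the Jacobian ideal J(f) in C{x,y} is {y^2, x}; counting standard monomials gives mu = 2. Corank 1: A-series; mu = 2 gives A_2.

2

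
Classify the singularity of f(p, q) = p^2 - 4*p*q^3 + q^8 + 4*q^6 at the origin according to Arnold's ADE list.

A_{7}

The Hessian of f at 0 has rank 1. Corank 1: A-series; mu = 7 gives A_7.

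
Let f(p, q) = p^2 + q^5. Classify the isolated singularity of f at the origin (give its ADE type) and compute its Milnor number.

Type A_4, Milnor number mu = 4.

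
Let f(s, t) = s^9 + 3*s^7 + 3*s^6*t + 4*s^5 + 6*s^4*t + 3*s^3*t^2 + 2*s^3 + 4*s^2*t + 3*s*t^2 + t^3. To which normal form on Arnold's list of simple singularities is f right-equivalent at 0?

D4

The Hessian of f at 0 has rank 0. Corank 2; j^3 = (s + t)*(2*s^2 + 2*s*t + t^2) splits into three distinct lines over C (the quadratic factor has nonzero discriminant), so D_4.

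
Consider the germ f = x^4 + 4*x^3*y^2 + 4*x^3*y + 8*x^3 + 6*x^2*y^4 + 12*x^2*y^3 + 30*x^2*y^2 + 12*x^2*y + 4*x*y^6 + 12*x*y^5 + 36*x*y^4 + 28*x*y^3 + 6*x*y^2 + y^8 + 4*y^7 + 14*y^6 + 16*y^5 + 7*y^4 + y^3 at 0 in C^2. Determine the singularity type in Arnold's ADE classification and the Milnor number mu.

Type E_6, Milnor number mu = 6.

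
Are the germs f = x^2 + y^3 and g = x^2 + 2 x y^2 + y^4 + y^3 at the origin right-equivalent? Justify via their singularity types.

Yes.

The Hessian of f at 0 has rank 1. Corank 1: A-series; mu = 2 gives A_2. The Hessian of g at 0 has rank 1. Corank 1: A-series; mu = 2 gives A_2. Both have type A_2, hence right-equivalent.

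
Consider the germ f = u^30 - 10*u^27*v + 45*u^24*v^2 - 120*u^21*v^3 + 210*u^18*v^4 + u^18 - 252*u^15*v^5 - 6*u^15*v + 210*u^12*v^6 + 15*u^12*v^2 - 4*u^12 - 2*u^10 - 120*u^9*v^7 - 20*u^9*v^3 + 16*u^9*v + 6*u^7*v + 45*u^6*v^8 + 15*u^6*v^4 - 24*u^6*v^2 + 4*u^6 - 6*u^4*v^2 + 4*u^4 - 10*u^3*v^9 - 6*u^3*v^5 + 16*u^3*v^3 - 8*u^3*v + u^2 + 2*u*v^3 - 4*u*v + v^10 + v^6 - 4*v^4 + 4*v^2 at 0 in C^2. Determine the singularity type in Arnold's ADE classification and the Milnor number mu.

Type A_{9}, Milnor number mu = 9.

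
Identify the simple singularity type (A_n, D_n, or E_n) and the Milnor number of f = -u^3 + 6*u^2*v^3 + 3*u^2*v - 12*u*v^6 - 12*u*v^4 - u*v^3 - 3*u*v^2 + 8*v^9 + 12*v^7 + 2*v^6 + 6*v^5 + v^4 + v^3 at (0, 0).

The Hessian of f at 0 has rank 0. Corank 2; j^3 = -(u - v)^3 is a perfect cube, so E-series; the 4-jet and mu = 7 give E_7.

Type E_{7}, Milnor number mu = 7.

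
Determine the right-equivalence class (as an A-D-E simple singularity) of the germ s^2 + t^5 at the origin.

The Hessian of f at 0 is [[2, 0], [0, 0]] with rank 1, so corank 1. A Groebner basis of the Jacobian ideal J(f) in C{s,t} is {t^4, s}; counting standard monomials gives mu = 4. Corank 1: A-series; mu = 4 gives A_4.

A4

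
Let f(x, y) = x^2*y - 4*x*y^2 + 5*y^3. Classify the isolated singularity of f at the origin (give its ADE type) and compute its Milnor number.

Type D_4, Milnor number mu = 4.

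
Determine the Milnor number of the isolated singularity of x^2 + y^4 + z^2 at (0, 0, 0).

The Hessian of f at 0 has rank 2. Corank 1: A-series; mu = 3 gives A_3.

3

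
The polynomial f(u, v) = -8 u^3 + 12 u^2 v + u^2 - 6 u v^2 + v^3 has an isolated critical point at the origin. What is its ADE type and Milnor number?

Type A2, Milnor number mu = 2.

The Hessian of f at 0 is [[2, 0], [0, 0]] with rank 1, so corank 1. A Groebner basis of the Jacobian ideal J(f) in C{u,v} is {v^2, u}; counting standard monomials gives mu = 2. Corank 1: A-series; mu = 2 gives A_2.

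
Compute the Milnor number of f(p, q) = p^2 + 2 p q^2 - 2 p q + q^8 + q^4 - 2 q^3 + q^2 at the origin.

7

The Hessian of f at 0 has rank 1. Corank 1: A-series; mu = 7 gives A_7.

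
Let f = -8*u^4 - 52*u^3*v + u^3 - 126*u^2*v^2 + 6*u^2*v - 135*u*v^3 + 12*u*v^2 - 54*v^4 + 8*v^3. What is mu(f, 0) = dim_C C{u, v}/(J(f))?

7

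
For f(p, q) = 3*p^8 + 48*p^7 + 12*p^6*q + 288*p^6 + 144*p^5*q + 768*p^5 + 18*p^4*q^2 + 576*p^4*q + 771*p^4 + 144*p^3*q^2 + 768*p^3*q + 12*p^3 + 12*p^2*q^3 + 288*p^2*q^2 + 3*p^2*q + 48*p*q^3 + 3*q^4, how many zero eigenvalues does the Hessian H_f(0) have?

2

Hessian at 0 has rank 0.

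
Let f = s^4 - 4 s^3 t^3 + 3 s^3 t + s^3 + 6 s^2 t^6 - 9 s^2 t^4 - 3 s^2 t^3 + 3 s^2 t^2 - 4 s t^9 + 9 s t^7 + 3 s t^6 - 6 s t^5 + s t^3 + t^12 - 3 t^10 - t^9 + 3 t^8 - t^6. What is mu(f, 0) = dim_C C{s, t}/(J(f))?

7

The Hessian of f at 0 has rank 0. Corank 2; j^3 = s^3 is a perfect cube, so E-series; the 4-jet and mu = 7 give E_7.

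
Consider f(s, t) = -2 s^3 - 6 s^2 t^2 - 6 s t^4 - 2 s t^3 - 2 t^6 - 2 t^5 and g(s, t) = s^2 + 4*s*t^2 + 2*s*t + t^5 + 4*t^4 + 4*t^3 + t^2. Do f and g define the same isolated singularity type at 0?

No.

The Hessian of f at 0 has rank 0. Corank 2; j^3 = -2*s^3 is a perfect cube, so E-series; the 4-jet and mu = 7 give E_7. The Hessian of g at 0 has rank 1. Corank 1: A-series; mu = 4 gives A_4. f is E_7 but g is A_4, hence not right-equivalent.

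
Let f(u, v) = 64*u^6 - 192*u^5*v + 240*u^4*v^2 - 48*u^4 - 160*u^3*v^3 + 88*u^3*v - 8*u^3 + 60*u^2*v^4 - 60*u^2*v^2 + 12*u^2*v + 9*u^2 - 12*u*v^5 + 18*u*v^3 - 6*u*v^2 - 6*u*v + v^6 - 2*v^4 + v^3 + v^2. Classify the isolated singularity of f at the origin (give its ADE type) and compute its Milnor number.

The Hessian of f at 0 is [[18, -6], [-6, 2]] with rank 1, so corank 1. A Groebner basis of the Jacobian ideal J(f) in C{u,v} is {v^2, u - v/3}; counting standard monomials gives mu = 2. Corank 1: A-series; mu = 2 gives A_2.

Type A_{2}, Milnor number mu = 2.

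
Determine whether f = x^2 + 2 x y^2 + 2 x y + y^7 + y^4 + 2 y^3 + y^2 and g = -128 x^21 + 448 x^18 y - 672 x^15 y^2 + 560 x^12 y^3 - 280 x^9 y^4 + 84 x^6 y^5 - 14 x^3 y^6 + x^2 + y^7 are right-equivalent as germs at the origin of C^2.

The Hessian of f at 0 has rank 1. Corank 1: A-series; mu = 6 gives A_6. The Hessian of g at 0 has rank 1. Corank 1: A-series; mu = 6 gives A_6. Both have type A_6, hence right-equivalent.

Yes.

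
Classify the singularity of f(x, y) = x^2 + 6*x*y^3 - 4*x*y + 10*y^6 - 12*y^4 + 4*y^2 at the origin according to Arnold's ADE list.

A5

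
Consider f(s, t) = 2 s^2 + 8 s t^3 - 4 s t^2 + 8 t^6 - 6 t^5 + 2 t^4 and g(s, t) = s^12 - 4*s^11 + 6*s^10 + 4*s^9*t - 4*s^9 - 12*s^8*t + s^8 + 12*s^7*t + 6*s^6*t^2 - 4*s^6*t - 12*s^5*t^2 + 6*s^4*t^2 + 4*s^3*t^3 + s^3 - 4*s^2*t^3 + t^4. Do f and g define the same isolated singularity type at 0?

The Hessian of f at 0 is [[4, 0], [0, 0]] with rank 1, so corank 1. A Groebner basis of the Jacobian ideal J(f) in C{s,t} is {s/2 + t^3 - t^2/2, s^2, s*t + s/2 - t^2/2}; counting standard monomials gives mu = 4. Corank 1: A-series; mu = 4 gives A_4. The Hessian of g at 0 is [[0, 0], [0, 0]] with rank 0, so corank 2. A Groebner basis of the Jacobian ideal J(g) in C{s,t} is {t^3, s^2}; counting standard monomials gives mu = 6. Corank 2; j^3 = s^3 is a perfect cube, so E-series; the 4-jet and mu = 6 give E_6. f is A_4 but g is E_6, hence not right-equivalent.

No.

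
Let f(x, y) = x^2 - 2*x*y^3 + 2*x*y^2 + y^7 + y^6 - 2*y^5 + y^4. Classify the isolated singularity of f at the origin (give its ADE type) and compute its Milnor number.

Type A6, Milnor number mu = 6.

The Hessian of f at 0 has rank 1. Corank 1: A-series; mu = 6 gives A_6.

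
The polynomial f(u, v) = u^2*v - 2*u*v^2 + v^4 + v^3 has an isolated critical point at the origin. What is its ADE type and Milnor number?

The Hessian of f at 0 has rank 0. Corank 2; j^3 = v*(u - v)^2 has shape L^2 M (L != M), so D-series; mu = 5 gives D_5.

Type D_5, Milnor number mu = 5.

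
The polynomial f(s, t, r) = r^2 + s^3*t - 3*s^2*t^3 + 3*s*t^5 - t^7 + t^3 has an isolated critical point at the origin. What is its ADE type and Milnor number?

Type E_{7}, Milnor number mu = 7.

The Hessian of f at 0 has rank 1. Corank 2; j^3 = t^3 is a perfect cube, so E-series; the 4-jet and mu = 7 give E_7.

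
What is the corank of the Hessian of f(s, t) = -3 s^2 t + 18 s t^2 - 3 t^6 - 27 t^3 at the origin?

2

Hessian at 0 has rank 0.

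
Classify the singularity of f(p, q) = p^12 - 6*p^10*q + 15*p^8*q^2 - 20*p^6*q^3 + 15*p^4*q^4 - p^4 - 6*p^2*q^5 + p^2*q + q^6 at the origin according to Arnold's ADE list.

D7

The Hessian of f at 0 has rank 0. Corank 2; j^3 = p^2*q has shape L^2 M (L != M), so D-series; mu = 7 gives D_7.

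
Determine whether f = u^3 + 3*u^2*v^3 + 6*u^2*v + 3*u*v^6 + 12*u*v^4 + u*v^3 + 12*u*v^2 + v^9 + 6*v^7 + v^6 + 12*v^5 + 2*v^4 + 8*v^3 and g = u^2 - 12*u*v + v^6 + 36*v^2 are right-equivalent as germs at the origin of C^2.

The Hessian of f at 0 has rank 0. Corank 2; j^3 = (u + 2*v)^3 is a perfect cube, so E-series; the 4-jet and mu = 7 give E_7. The Hessian of g at 0 has rank 1. Corank 1: A-series; mu = 5 gives A_5. f is E_7 but g is A_5, hence not right-equivalent.

No.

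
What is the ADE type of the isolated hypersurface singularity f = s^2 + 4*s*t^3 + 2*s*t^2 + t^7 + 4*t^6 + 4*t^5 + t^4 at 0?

A6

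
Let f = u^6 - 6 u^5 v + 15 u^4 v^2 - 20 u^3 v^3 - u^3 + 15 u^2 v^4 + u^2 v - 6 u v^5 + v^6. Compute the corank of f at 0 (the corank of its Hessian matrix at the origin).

2

Hessian at 0 has rank 0.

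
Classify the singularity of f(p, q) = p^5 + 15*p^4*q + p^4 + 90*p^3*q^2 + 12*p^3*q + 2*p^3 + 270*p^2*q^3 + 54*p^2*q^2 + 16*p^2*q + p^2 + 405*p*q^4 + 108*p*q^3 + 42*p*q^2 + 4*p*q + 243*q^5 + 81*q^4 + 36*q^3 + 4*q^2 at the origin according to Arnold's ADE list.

A_4

The Hessian of f at 0 is [[2, 4], [4, 8]] with rank 1, so corank 1. A Groebner basis of the Jacobian ideal J(f) in C{p,q} is {-p/2 + q^3 - q^2/2 - q, p^2 - 2*p - 6*q^2 - 4*q, p*q + p/2 + 5*q^2/2 + q}; counting standard monomials gives mu = 4. Corank 1: A-series; mu = 4 gives A_4.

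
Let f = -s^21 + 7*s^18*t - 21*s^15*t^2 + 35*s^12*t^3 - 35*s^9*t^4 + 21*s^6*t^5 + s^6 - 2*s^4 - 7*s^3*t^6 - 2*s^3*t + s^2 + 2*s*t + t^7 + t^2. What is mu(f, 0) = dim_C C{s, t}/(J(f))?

6

The Hessian of f at 0 has rank 1. Corank 1: A-series; mu = 6 gives A_6.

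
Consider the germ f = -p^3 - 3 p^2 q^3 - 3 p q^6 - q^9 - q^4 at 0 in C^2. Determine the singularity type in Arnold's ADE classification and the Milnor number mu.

Type E6, Milnor number mu = 6.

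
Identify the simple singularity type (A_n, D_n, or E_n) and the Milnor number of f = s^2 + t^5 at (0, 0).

Type A4, Milnor number mu = 4.

The Hessian of f at 0 has rank 1. Corank 1: A-series; mu = 4 gives A_4.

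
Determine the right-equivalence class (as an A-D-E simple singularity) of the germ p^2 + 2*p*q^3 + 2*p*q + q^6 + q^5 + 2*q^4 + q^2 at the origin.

The Hessian of f at 0 is [[2, 2], [2, 2]] with rank 1, so corank 1. A Groebner basis of the Jacobian ideal J(f) in C{p,q} is {p + q^3 + q, p^2 - q^2, p*q + q^2}; counting standard monomials gives mu = 4. Corank 1: A-series; mu = 4 gives A_4.

A_4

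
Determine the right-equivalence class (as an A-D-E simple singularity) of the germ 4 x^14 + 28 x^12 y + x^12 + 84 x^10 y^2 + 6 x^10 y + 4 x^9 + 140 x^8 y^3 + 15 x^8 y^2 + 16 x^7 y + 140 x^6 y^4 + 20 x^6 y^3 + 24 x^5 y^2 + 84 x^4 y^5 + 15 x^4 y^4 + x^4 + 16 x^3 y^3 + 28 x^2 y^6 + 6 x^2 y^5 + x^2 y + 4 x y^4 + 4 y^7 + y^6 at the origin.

The Hessian of f at 0 has rank 0. Corank 2; j^3 = x^2*y has shape L^2 M (L != M), so D-series; mu = 7 gives D_7.

D_{7}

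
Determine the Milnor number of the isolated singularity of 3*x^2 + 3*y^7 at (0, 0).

6

The Hessian of f at 0 is [[6, 0], [0, 0]] with rank 1, so corank 1. A Groebner basis of the Jacobian ideal J(f) in C{x,y} is {y^6, x}; counting standard monomials gives mu = 6. Corank 1: A-series; mu = 6 gives A_6.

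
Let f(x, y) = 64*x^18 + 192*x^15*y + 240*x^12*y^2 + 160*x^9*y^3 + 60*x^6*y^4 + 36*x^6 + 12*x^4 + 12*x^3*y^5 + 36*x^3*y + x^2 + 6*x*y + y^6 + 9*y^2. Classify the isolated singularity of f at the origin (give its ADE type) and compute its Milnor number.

The Hessian of f at 0 has rank 1. Corank 1: A-series; mu = 5 gives A_5.

Type A_{5}, Milnor number mu = 5.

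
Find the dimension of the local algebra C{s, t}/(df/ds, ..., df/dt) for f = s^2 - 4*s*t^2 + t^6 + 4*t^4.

5

The Hessian of f at 0 has rank 1. Corank 1: A-series; mu = 5 gives A_5.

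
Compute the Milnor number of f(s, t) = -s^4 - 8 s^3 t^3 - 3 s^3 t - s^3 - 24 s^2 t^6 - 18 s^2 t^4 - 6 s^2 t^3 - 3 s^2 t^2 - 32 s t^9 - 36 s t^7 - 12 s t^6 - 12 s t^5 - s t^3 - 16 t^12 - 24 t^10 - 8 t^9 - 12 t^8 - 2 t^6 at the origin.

7

The Hessian of f at 0 is [[0, 0], [0, 0]] with rank 0, so corank 2. A Groebner basis of the Jacobian ideal J(f) in C{s,t} is {3*s^2 + t^4 + t^3, s^3, s^2*t - s^2 - t^3/3, 2*s^2 + s*t^2 + 2*t^3/3}; counting standard monomials gives mu = 7. Corank 2; j^3 = -s^3 is a perfect cube, so E-series; the 4-jet and mu = 7 give E_7.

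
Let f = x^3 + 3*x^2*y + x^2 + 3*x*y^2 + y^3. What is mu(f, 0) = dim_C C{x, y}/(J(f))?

The Hessian of f at 0 is [[2, 0], [0, 0]] with rank 1, so corank 1. A Groebner basis of the Jacobian ideal J(f) in C{x,y} is {y^2, x}; counting standard monomials gives mu = 2. Corank 1: A-series; mu = 2 gives A_2.

2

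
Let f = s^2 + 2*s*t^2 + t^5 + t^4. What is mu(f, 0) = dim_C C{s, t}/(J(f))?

The Hessian of f at 0 has rank 1. Corank 1: A-series; mu = 4 gives A_4.

4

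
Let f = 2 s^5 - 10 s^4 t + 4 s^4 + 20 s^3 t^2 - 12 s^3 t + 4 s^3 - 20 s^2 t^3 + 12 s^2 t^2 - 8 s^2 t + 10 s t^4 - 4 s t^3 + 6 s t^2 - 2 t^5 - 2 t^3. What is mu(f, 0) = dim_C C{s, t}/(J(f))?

The Hessian of f at 0 has rank 0. Corank 2; j^3 = 2*(s - t)*(2*s^2 - 2*s*t + t^2) splits into three distinct lines over C (the quadratic factor has nonzero discriminant), so D_4.

4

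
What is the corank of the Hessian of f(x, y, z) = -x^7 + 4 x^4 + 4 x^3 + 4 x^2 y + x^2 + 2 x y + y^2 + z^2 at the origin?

The Hessian at 0 is [[2, 2, 0], [2, 2, 0], [0, 0, 2]] of rank 2; hence corank 1.

1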